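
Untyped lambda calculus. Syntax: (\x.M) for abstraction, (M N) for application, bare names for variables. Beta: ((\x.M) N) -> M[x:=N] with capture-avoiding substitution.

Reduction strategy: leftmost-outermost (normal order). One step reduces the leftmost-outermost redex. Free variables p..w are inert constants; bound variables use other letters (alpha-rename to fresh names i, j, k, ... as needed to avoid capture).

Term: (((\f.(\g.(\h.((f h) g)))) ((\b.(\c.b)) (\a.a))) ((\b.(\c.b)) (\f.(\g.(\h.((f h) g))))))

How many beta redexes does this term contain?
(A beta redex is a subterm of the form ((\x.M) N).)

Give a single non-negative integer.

Answer: 3

Derivation:
Term: (((\f.(\g.(\h.((f h) g)))) ((\b.(\c.b)) (\a.a))) ((\b.(\c.b)) (\f.(\g.(\h.((f h) g))))))
  Redex: ((\f.(\g.(\h.((f h) g)))) ((\b.(\c.b)) (\a.a)))
  Redex: ((\b.(\c.b)) (\a.a))
  Redex: ((\b.(\c.b)) (\f.(\g.(\h.((f h) g)))))
Total redexes: 3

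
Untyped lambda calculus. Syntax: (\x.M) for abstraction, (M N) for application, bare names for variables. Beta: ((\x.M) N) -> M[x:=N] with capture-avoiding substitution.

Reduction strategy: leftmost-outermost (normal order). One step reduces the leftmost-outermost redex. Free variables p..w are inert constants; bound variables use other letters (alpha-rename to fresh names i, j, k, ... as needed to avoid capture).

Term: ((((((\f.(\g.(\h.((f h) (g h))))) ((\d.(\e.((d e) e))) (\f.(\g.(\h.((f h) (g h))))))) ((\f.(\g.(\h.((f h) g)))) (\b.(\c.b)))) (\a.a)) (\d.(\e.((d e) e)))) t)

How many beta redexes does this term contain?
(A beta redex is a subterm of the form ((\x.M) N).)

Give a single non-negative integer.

Answer: 3

Derivation:
Term: ((((((\f.(\g.(\h.((f h) (g h))))) ((\d.(\e.((d e) e))) (\f.(\g.(\h.((f h) (g h))))))) ((\f.(\g.(\h.((f h) g)))) (\b.(\c.b)))) (\a.a)) (\d.(\e.((d e) e)))) t)
  Redex: ((\f.(\g.(\h.((f h) (g h))))) ((\d.(\e.((d e) e))) (\f.(\g.(\h.((f h) (g h)))))))
  Redex: ((\d.(\e.((d e) e))) (\f.(\g.(\h.((f h) (g h))))))
  Redex: ((\f.(\g.(\h.((f h) g)))) (\b.(\c.b)))
Total redexes: 3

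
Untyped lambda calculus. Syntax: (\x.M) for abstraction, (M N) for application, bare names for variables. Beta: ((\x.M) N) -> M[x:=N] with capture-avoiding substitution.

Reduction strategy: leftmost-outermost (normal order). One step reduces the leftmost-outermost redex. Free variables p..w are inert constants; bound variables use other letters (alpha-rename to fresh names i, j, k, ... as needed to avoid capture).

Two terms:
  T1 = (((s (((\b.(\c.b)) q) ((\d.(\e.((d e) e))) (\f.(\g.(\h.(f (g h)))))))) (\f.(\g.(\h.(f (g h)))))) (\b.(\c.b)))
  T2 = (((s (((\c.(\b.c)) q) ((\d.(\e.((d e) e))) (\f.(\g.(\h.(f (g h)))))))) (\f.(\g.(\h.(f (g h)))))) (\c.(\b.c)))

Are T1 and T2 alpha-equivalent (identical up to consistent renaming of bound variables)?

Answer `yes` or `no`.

Answer: yes

Derivation:
Term 1: (((s (((\b.(\c.b)) q) ((\d.(\e.((d e) e))) (\f.(\g.(\h.(f (g h)))))))) (\f.(\g.(\h.(f (g h)))))) (\b.(\c.b)))
Term 2: (((s (((\c.(\b.c)) q) ((\d.(\e.((d e) e))) (\f.(\g.(\h.(f (g h)))))))) (\f.(\g.(\h.(f (g h)))))) (\c.(\b.c)))
Alpha-equivalence: compare structure up to binder renaming.
Result: True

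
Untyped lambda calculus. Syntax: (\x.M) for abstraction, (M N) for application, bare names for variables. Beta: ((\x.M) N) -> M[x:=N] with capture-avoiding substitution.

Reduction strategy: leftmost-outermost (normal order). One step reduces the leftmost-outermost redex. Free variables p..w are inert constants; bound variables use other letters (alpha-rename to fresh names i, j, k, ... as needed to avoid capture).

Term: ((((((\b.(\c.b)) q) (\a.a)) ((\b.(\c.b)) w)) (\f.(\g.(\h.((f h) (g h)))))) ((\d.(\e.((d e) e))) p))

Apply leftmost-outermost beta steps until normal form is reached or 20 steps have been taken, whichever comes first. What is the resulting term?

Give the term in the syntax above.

Answer: (((q (\c.w)) (\f.(\g.(\h.((f h) (g h)))))) (\e.((p e) e)))

Derivation:
Step 0: ((((((\b.(\c.b)) q) (\a.a)) ((\b.(\c.b)) w)) (\f.(\g.(\h.((f h) (g h)))))) ((\d.(\e.((d e) e))) p))
Step 1: (((((\c.q) (\a.a)) ((\b.(\c.b)) w)) (\f.(\g.(\h.((f h) (g h)))))) ((\d.(\e.((d e) e))) p))
Step 2: (((q ((\b.(\c.b)) w)) (\f.(\g.(\h.((f h) (g h)))))) ((\d.(\e.((d e) e))) p))
Step 3: (((q (\c.w)) (\f.(\g.(\h.((f h) (g h)))))) ((\d.(\e.((d e) e))) p))
Step 4: (((q (\c.w)) (\f.(\g.(\h.((f h) (g h)))))) (\e.((p e) e)))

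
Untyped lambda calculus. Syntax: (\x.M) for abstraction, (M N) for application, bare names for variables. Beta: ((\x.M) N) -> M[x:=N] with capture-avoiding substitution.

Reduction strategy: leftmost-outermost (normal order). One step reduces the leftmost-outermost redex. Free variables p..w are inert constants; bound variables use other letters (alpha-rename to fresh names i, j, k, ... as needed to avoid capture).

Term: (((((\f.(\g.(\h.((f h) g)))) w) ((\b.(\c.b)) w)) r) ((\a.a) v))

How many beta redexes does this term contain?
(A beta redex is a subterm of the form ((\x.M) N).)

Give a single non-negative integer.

Term: (((((\f.(\g.(\h.((f h) g)))) w) ((\b.(\c.b)) w)) r) ((\a.a) v))
  Redex: ((\f.(\g.(\h.((f h) g)))) w)
  Redex: ((\b.(\c.b)) w)
  Redex: ((\a.a) v)
Total redexes: 3

Answer: 3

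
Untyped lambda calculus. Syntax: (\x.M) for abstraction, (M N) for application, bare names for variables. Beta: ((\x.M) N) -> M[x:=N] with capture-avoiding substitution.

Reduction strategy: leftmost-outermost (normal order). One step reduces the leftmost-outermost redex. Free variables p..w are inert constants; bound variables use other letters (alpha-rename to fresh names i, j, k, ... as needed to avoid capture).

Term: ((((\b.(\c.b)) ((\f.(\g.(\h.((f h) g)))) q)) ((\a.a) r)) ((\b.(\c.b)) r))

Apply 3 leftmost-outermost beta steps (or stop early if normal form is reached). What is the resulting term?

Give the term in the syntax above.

Step 0: ((((\b.(\c.b)) ((\f.(\g.(\h.((f h) g)))) q)) ((\a.a) r)) ((\b.(\c.b)) r))
Step 1: (((\c.((\f.(\g.(\h.((f h) g)))) q)) ((\a.a) r)) ((\b.(\c.b)) r))
Step 2: (((\f.(\g.(\h.((f h) g)))) q) ((\b.(\c.b)) r))
Step 3: ((\g.(\h.((q h) g))) ((\b.(\c.b)) r))

Answer: ((\g.(\h.((q h) g))) ((\b.(\c.b)) r))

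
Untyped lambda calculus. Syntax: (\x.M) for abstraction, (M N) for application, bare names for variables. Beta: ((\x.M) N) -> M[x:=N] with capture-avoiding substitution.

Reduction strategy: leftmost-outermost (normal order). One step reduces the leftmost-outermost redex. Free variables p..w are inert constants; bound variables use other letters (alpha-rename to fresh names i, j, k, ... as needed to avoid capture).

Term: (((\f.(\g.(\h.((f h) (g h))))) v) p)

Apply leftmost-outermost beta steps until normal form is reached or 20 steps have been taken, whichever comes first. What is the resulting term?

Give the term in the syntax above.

Answer: (\h.((v h) (p h)))

Derivation:
Step 0: (((\f.(\g.(\h.((f h) (g h))))) v) p)
Step 1: ((\g.(\h.((v h) (g h)))) p)
Step 2: (\h.((v h) (p h)))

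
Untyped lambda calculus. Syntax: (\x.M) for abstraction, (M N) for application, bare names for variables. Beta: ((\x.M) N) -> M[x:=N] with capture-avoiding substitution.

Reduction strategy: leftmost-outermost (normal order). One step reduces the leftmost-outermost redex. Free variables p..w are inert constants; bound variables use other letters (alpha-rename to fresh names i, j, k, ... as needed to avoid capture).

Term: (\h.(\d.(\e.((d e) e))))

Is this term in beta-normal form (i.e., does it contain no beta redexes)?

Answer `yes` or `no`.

Term: (\h.(\d.(\e.((d e) e))))
No beta redexes found.

Answer: yes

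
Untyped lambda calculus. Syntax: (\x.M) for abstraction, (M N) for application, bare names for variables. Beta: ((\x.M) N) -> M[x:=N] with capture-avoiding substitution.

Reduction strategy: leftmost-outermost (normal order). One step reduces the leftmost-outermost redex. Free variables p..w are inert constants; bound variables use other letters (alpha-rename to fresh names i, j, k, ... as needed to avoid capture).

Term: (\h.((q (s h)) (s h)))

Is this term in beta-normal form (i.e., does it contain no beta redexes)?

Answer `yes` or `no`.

Term: (\h.((q (s h)) (s h)))
No beta redexes found.

Answer: yes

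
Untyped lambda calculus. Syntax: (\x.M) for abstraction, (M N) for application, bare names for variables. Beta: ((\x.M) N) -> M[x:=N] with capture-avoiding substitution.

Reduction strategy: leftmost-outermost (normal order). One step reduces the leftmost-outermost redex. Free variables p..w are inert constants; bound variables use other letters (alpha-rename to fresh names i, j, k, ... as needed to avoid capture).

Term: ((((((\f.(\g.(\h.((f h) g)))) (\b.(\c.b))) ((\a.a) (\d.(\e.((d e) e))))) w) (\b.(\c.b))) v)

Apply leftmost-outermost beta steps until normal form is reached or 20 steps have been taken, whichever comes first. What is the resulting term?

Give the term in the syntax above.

Answer: ((w (\b.(\c.b))) v)

Derivation:
Step 0: ((((((\f.(\g.(\h.((f h) g)))) (\b.(\c.b))) ((\a.a) (\d.(\e.((d e) e))))) w) (\b.(\c.b))) v)
Step 1: (((((\g.(\h.(((\b.(\c.b)) h) g))) ((\a.a) (\d.(\e.((d e) e))))) w) (\b.(\c.b))) v)
Step 2: ((((\h.(((\b.(\c.b)) h) ((\a.a) (\d.(\e.((d e) e)))))) w) (\b.(\c.b))) v)
Step 3: (((((\b.(\c.b)) w) ((\a.a) (\d.(\e.((d e) e))))) (\b.(\c.b))) v)
Step 4: ((((\c.w) ((\a.a) (\d.(\e.((d e) e))))) (\b.(\c.b))) v)
Step 5: ((w (\b.(\c.b))) v)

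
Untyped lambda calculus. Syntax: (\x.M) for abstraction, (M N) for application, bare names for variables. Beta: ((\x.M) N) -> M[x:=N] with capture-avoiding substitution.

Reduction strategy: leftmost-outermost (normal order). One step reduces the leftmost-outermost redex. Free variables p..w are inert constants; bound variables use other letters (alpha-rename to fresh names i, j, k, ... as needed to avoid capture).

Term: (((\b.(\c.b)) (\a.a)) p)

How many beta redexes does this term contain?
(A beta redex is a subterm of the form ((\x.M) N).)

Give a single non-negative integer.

Term: (((\b.(\c.b)) (\a.a)) p)
  Redex: ((\b.(\c.b)) (\a.a))
Total redexes: 1

Answer: 1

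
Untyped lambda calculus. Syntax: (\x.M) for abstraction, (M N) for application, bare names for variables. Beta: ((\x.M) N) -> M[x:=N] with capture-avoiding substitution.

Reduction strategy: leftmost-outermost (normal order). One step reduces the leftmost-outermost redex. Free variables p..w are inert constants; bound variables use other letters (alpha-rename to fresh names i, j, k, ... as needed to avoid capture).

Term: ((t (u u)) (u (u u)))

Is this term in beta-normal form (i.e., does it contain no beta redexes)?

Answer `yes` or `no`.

Term: ((t (u u)) (u (u u)))
No beta redexes found.

Answer: yes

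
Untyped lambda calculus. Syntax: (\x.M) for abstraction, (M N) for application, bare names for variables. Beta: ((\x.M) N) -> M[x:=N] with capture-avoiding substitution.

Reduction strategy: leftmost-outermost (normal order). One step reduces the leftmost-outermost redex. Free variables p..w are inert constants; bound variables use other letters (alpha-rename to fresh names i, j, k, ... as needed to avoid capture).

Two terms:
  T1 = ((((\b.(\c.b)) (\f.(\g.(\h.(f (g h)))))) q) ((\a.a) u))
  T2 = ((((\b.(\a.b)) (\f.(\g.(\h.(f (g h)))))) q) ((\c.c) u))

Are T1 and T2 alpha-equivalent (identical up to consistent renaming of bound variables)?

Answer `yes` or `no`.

Answer: yes

Derivation:
Term 1: ((((\b.(\c.b)) (\f.(\g.(\h.(f (g h)))))) q) ((\a.a) u))
Term 2: ((((\b.(\a.b)) (\f.(\g.(\h.(f (g h)))))) q) ((\c.c) u))
Alpha-equivalence: compare structure up to binder renaming.
Result: True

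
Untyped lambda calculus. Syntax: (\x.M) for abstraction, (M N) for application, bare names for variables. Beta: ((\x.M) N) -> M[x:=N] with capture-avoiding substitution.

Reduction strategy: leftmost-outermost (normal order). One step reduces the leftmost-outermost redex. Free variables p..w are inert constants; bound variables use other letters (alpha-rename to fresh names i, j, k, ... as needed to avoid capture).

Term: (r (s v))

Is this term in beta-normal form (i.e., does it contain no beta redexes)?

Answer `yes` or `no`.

Term: (r (s v))
No beta redexes found.

Answer: yes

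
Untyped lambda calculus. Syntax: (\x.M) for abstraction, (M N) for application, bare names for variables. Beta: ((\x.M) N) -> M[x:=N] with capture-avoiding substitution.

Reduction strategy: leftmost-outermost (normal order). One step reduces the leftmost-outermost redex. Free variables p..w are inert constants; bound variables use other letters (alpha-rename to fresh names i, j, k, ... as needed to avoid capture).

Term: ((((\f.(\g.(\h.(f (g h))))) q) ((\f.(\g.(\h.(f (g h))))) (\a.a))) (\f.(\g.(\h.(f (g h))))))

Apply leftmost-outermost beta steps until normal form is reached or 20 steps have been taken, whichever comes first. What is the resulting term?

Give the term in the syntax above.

Answer: (q (\h.(\g.(\i.(h (g i))))))

Derivation:
Step 0: ((((\f.(\g.(\h.(f (g h))))) q) ((\f.(\g.(\h.(f (g h))))) (\a.a))) (\f.(\g.(\h.(f (g h))))))
Step 1: (((\g.(\h.(q (g h)))) ((\f.(\g.(\h.(f (g h))))) (\a.a))) (\f.(\g.(\h.(f (g h))))))
Step 2: ((\h.(q (((\f.(\g.(\h.(f (g h))))) (\a.a)) h))) (\f.(\g.(\h.(f (g h))))))
Step 3: (q (((\f.(\g.(\h.(f (g h))))) (\a.a)) (\f.(\g.(\h.(f (g h)))))))
Step 4: (q ((\g.(\h.((\a.a) (g h)))) (\f.(\g.(\h.(f (g h)))))))
Step 5: (q (\h.((\a.a) ((\f.(\g.(\h.(f (g h))))) h))))
Step 6: (q (\h.((\f.(\g.(\h.(f (g h))))) h)))
Step 7: (q (\h.(\g.(\i.(h (g i))))))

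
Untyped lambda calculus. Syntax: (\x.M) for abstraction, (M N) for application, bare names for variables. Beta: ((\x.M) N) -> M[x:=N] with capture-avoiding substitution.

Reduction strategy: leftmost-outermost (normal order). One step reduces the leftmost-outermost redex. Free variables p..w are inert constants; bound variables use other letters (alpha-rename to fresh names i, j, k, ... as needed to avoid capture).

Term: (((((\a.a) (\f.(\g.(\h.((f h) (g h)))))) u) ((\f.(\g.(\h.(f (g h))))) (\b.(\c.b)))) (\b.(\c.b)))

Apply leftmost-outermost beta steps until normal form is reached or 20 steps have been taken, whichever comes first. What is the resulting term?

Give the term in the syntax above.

Step 0: (((((\a.a) (\f.(\g.(\h.((f h) (g h)))))) u) ((\f.(\g.(\h.(f (g h))))) (\b.(\c.b)))) (\b.(\c.b)))
Step 1: ((((\f.(\g.(\h.((f h) (g h))))) u) ((\f.(\g.(\h.(f (g h))))) (\b.(\c.b)))) (\b.(\c.b)))
Step 2: (((\g.(\h.((u h) (g h)))) ((\f.(\g.(\h.(f (g h))))) (\b.(\c.b)))) (\b.(\c.b)))
Step 3: ((\h.((u h) (((\f.(\g.(\h.(f (g h))))) (\b.(\c.b))) h))) (\b.(\c.b)))
Step 4: ((u (\b.(\c.b))) (((\f.(\g.(\h.(f (g h))))) (\b.(\c.b))) (\b.(\c.b))))
Step 5: ((u (\b.(\c.b))) ((\g.(\h.((\b.(\c.b)) (g h)))) (\b.(\c.b))))
Step 6: ((u (\b.(\c.b))) (\h.((\b.(\c.b)) ((\b.(\c.b)) h))))
Step 7: ((u (\b.(\c.b))) (\h.(\c.((\b.(\c.b)) h))))
Step 8: ((u (\b.(\c.b))) (\h.(\c.(\c.h))))

Answer: ((u (\b.(\c.b))) (\h.(\c.(\c.h))))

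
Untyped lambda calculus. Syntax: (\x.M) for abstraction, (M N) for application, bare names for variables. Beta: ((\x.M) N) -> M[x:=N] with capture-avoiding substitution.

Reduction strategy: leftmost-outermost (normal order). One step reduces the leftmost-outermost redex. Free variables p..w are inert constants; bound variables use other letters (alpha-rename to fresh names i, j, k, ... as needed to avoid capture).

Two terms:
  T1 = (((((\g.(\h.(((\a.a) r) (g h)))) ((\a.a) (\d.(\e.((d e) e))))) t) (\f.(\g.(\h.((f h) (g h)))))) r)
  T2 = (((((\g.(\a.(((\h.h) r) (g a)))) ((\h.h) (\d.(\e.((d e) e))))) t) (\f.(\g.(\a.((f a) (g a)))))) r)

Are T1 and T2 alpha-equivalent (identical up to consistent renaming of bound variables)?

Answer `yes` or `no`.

Answer: yes

Derivation:
Term 1: (((((\g.(\h.(((\a.a) r) (g h)))) ((\a.a) (\d.(\e.((d e) e))))) t) (\f.(\g.(\h.((f h) (g h)))))) r)
Term 2: (((((\g.(\a.(((\h.h) r) (g a)))) ((\h.h) (\d.(\e.((d e) e))))) t) (\f.(\g.(\a.((f a) (g a)))))) r)
Alpha-equivalence: compare structure up to binder renaming.
Result: True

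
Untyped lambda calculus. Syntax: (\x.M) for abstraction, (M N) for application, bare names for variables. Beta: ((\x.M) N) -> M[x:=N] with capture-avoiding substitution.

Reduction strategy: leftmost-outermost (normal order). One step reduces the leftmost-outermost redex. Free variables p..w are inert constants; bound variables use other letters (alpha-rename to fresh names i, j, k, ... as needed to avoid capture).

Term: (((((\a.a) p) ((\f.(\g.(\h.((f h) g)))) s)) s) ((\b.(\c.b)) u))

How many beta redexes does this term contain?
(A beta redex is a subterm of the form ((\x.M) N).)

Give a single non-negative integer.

Answer: 3

Derivation:
Term: (((((\a.a) p) ((\f.(\g.(\h.((f h) g)))) s)) s) ((\b.(\c.b)) u))
  Redex: ((\a.a) p)
  Redex: ((\f.(\g.(\h.((f h) g)))) s)
  Redex: ((\b.(\c.b)) u)
Total redexes: 3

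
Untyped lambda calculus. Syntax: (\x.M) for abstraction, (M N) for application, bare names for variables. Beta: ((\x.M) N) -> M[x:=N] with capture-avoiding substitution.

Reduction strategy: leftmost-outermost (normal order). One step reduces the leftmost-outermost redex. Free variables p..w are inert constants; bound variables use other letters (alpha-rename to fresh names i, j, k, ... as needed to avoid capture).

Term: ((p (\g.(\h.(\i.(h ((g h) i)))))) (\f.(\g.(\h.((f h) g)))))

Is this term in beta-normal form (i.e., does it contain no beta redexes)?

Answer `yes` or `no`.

Term: ((p (\g.(\h.(\i.(h ((g h) i)))))) (\f.(\g.(\h.((f h) g)))))
No beta redexes found.

Answer: yes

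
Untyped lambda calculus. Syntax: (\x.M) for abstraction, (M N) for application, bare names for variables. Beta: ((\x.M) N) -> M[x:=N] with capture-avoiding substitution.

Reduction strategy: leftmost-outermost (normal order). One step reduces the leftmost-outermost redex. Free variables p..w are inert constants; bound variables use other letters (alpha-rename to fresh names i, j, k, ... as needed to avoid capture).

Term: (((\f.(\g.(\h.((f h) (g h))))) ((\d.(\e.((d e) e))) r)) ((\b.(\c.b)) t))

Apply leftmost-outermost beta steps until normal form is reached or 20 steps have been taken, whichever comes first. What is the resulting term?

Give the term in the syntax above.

Step 0: (((\f.(\g.(\h.((f h) (g h))))) ((\d.(\e.((d e) e))) r)) ((\b.(\c.b)) t))
Step 1: ((\g.(\h.((((\d.(\e.((d e) e))) r) h) (g h)))) ((\b.(\c.b)) t))
Step 2: (\h.((((\d.(\e.((d e) e))) r) h) (((\b.(\c.b)) t) h)))
Step 3: (\h.(((\e.((r e) e)) h) (((\b.(\c.b)) t) h)))
Step 4: (\h.(((r h) h) (((\b.(\c.b)) t) h)))
Step 5: (\h.(((r h) h) ((\c.t) h)))
Step 6: (\h.(((r h) h) t))

Answer: (\h.(((r h) h) t))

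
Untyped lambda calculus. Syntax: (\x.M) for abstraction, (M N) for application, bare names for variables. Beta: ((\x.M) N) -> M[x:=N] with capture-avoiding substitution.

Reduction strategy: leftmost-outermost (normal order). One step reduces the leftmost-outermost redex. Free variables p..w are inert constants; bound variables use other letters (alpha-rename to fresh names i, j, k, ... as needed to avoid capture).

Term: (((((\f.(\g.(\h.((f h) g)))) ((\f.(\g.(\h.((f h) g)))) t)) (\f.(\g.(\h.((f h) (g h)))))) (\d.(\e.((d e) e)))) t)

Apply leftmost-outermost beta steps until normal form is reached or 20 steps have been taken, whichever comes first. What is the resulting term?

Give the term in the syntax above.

Step 0: (((((\f.(\g.(\h.((f h) g)))) ((\f.(\g.(\h.((f h) g)))) t)) (\f.(\g.(\h.((f h) (g h)))))) (\d.(\e.((d e) e)))) t)
Step 1: ((((\g.(\h.((((\f.(\g.(\h.((f h) g)))) t) h) g))) (\f.(\g.(\h.((f h) (g h)))))) (\d.(\e.((d e) e)))) t)
Step 2: (((\h.((((\f.(\g.(\h.((f h) g)))) t) h) (\f.(\g.(\h.((f h) (g h))))))) (\d.(\e.((d e) e)))) t)
Step 3: (((((\f.(\g.(\h.((f h) g)))) t) (\d.(\e.((d e) e)))) (\f.(\g.(\h.((f h) (g h)))))) t)
Step 4: ((((\g.(\h.((t h) g))) (\d.(\e.((d e) e)))) (\f.(\g.(\h.((f h) (g h)))))) t)
Step 5: (((\h.((t h) (\d.(\e.((d e) e))))) (\f.(\g.(\h.((f h) (g h)))))) t)
Step 6: (((t (\f.(\g.(\h.((f h) (g h)))))) (\d.(\e.((d e) e)))) t)

Answer: (((t (\f.(\g.(\h.((f h) (g h)))))) (\d.(\e.((d e) e)))) t)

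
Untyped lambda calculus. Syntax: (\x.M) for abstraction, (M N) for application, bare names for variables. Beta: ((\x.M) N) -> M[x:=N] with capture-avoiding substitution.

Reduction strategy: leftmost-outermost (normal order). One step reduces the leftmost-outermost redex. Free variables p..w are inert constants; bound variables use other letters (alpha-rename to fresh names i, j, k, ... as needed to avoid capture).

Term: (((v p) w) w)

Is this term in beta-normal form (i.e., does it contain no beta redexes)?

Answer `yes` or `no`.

Answer: yes

Derivation:
Term: (((v p) w) w)
No beta redexes found.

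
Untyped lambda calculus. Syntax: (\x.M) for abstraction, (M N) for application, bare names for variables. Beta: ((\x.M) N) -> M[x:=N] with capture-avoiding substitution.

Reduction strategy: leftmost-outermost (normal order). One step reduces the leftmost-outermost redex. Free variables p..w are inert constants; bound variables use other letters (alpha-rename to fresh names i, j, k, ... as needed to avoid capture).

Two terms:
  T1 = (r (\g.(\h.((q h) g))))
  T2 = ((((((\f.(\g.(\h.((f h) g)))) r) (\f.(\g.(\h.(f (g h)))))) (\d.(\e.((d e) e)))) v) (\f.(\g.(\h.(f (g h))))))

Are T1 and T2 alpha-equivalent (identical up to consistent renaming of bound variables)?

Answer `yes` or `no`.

Term 1: (r (\g.(\h.((q h) g))))
Term 2: ((((((\f.(\g.(\h.((f h) g)))) r) (\f.(\g.(\h.(f (g h)))))) (\d.(\e.((d e) e)))) v) (\f.(\g.(\h.(f (g h))))))
Alpha-equivalence: compare structure up to binder renaming.
Result: False

Answer: no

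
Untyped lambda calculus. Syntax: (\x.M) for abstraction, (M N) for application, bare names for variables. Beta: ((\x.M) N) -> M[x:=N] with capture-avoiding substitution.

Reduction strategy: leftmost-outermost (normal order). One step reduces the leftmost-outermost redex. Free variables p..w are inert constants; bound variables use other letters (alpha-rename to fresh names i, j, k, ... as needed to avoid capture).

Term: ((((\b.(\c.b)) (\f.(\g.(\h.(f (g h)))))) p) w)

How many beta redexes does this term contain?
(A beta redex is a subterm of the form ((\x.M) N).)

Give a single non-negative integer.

Term: ((((\b.(\c.b)) (\f.(\g.(\h.(f (g h)))))) p) w)
  Redex: ((\b.(\c.b)) (\f.(\g.(\h.(f (g h))))))
Total redexes: 1

Answer: 1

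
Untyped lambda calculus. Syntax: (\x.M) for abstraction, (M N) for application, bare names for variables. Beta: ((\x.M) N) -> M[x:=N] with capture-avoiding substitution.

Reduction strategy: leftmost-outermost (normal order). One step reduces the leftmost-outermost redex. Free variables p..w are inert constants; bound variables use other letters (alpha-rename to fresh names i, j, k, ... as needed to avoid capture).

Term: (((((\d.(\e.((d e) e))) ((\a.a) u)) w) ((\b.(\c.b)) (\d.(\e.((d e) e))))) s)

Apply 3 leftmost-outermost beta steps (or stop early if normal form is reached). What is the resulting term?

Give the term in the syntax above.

Step 0: (((((\d.(\e.((d e) e))) ((\a.a) u)) w) ((\b.(\c.b)) (\d.(\e.((d e) e))))) s)
Step 1: ((((\e.((((\a.a) u) e) e)) w) ((\b.(\c.b)) (\d.(\e.((d e) e))))) s)
Step 2: ((((((\a.a) u) w) w) ((\b.(\c.b)) (\d.(\e.((d e) e))))) s)
Step 3: ((((u w) w) ((\b.(\c.b)) (\d.(\e.((d e) e))))) s)

Answer: ((((u w) w) ((\b.(\c.b)) (\d.(\e.((d e) e))))) s)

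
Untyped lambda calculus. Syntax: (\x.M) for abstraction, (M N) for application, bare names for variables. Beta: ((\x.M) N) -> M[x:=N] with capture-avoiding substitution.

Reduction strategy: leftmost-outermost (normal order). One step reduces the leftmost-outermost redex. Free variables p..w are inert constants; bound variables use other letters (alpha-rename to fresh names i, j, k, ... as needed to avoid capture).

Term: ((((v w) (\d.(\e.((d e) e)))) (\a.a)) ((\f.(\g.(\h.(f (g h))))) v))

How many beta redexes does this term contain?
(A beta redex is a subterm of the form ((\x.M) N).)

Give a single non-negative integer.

Term: ((((v w) (\d.(\e.((d e) e)))) (\a.a)) ((\f.(\g.(\h.(f (g h))))) v))
  Redex: ((\f.(\g.(\h.(f (g h))))) v)
Total redexes: 1

Answer: 1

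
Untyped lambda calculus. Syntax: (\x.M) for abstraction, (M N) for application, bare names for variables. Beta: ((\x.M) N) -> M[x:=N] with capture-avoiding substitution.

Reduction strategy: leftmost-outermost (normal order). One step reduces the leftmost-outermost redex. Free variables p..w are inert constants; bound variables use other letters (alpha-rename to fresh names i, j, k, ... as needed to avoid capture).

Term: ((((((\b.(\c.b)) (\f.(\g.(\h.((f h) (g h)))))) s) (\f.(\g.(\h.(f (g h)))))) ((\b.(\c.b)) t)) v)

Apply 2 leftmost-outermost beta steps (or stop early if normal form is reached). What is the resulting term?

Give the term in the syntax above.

Step 0: ((((((\b.(\c.b)) (\f.(\g.(\h.((f h) (g h)))))) s) (\f.(\g.(\h.(f (g h)))))) ((\b.(\c.b)) t)) v)
Step 1: (((((\c.(\f.(\g.(\h.((f h) (g h)))))) s) (\f.(\g.(\h.(f (g h)))))) ((\b.(\c.b)) t)) v)
Step 2: ((((\f.(\g.(\h.((f h) (g h))))) (\f.(\g.(\h.(f (g h)))))) ((\b.(\c.b)) t)) v)

Answer: ((((\f.(\g.(\h.((f h) (g h))))) (\f.(\g.(\h.(f (g h)))))) ((\b.(\c.b)) t)) v)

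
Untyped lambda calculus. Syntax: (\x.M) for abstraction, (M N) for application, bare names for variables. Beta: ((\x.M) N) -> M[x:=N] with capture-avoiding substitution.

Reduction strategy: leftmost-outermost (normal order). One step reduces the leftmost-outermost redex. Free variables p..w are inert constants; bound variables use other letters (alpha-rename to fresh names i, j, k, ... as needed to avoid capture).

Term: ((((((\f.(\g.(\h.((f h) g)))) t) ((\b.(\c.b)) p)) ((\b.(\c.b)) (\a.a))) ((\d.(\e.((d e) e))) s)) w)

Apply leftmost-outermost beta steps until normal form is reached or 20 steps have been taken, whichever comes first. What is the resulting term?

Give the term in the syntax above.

Answer: ((((t (\c.(\a.a))) (\c.p)) (\e.((s e) e))) w)

Derivation:
Step 0: ((((((\f.(\g.(\h.((f h) g)))) t) ((\b.(\c.b)) p)) ((\b.(\c.b)) (\a.a))) ((\d.(\e.((d e) e))) s)) w)
Step 1: (((((\g.(\h.((t h) g))) ((\b.(\c.b)) p)) ((\b.(\c.b)) (\a.a))) ((\d.(\e.((d e) e))) s)) w)
Step 2: ((((\h.((t h) ((\b.(\c.b)) p))) ((\b.(\c.b)) (\a.a))) ((\d.(\e.((d e) e))) s)) w)
Step 3: ((((t ((\b.(\c.b)) (\a.a))) ((\b.(\c.b)) p)) ((\d.(\e.((d e) e))) s)) w)
Step 4: ((((t (\c.(\a.a))) ((\b.(\c.b)) p)) ((\d.(\e.((d e) e))) s)) w)
Step 5: ((((t (\c.(\a.a))) (\c.p)) ((\d.(\e.((d e) e))) s)) w)
Step 6: ((((t (\c.(\a.a))) (\c.p)) (\e.((s e) e))) w)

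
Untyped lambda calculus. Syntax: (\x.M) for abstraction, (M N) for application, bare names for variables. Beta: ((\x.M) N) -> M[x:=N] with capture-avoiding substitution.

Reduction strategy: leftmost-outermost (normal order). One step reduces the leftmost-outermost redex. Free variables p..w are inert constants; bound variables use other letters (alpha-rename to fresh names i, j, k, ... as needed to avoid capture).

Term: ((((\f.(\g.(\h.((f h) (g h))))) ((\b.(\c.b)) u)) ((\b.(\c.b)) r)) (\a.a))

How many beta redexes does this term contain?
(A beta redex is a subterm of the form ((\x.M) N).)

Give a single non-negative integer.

Answer: 3

Derivation:
Term: ((((\f.(\g.(\h.((f h) (g h))))) ((\b.(\c.b)) u)) ((\b.(\c.b)) r)) (\a.a))
  Redex: ((\f.(\g.(\h.((f h) (g h))))) ((\b.(\c.b)) u))
  Redex: ((\b.(\c.b)) u)
  Redex: ((\b.(\c.b)) r)
Total redexes: 3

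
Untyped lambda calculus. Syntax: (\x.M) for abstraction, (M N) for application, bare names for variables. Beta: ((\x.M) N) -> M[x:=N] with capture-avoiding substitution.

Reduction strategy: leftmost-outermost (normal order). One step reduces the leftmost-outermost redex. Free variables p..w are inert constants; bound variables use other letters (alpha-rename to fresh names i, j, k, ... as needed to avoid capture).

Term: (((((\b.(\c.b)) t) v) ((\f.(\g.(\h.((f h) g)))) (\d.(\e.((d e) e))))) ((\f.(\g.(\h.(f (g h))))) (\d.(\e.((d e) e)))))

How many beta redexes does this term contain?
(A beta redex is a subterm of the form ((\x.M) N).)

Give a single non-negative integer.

Answer: 3

Derivation:
Term: (((((\b.(\c.b)) t) v) ((\f.(\g.(\h.((f h) g)))) (\d.(\e.((d e) e))))) ((\f.(\g.(\h.(f (g h))))) (\d.(\e.((d e) e)))))
  Redex: ((\b.(\c.b)) t)
  Redex: ((\f.(\g.(\h.((f h) g)))) (\d.(\e.((d e) e))))
  Redex: ((\f.(\g.(\h.(f (g h))))) (\d.(\e.((d e) e))))
Total redexes: 3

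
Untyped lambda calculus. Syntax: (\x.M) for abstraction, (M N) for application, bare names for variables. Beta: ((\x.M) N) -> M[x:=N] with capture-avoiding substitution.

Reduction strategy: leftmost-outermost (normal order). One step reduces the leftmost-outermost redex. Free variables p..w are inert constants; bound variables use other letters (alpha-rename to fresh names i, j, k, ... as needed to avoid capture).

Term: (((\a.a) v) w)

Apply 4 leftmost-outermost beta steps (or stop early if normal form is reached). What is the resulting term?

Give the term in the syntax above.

Answer: (v w)

Derivation:
Step 0: (((\a.a) v) w)
Step 1: (v w)
Step 2: (normal form reached)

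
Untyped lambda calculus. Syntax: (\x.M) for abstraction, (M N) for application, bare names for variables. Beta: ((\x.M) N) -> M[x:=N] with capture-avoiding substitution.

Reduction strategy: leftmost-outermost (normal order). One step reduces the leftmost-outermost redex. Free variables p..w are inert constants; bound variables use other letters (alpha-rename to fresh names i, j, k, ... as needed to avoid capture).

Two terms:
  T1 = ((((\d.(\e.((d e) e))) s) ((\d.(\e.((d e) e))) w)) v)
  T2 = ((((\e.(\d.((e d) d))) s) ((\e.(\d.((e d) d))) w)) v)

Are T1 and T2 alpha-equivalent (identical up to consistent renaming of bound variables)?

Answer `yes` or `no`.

Term 1: ((((\d.(\e.((d e) e))) s) ((\d.(\e.((d e) e))) w)) v)
Term 2: ((((\e.(\d.((e d) d))) s) ((\e.(\d.((e d) d))) w)) v)
Alpha-equivalence: compare structure up to binder renaming.
Result: True

Answer: yes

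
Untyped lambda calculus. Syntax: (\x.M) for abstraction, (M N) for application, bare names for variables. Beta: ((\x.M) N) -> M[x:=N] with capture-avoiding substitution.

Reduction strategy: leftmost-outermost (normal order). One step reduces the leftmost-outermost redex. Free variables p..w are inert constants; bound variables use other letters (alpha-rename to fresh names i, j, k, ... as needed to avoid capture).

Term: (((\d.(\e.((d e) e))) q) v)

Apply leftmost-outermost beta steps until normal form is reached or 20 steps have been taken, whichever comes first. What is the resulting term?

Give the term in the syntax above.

Answer: ((q v) v)

Derivation:
Step 0: (((\d.(\e.((d e) e))) q) v)
Step 1: ((\e.((q e) e)) v)
Step 2: ((q v) v)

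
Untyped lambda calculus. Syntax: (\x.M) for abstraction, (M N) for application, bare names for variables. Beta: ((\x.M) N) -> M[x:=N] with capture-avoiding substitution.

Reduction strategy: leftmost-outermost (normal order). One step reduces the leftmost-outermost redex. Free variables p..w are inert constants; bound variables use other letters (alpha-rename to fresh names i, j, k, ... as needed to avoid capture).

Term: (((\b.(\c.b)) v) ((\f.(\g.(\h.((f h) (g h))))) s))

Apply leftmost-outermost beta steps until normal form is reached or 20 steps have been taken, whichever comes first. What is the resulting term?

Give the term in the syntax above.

Answer: v

Derivation:
Step 0: (((\b.(\c.b)) v) ((\f.(\g.(\h.((f h) (g h))))) s))
Step 1: ((\c.v) ((\f.(\g.(\h.((f h) (g h))))) s))
Step 2: v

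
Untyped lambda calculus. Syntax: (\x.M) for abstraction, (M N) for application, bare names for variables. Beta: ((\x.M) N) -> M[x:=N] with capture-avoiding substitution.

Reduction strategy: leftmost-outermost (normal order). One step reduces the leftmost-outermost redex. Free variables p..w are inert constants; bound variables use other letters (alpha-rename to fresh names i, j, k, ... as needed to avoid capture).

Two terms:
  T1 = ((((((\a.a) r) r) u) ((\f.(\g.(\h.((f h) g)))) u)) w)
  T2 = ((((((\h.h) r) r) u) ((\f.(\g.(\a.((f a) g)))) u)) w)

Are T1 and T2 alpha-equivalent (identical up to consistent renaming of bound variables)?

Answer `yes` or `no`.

Answer: yes

Derivation:
Term 1: ((((((\a.a) r) r) u) ((\f.(\g.(\h.((f h) g)))) u)) w)
Term 2: ((((((\h.h) r) r) u) ((\f.(\g.(\a.((f a) g)))) u)) w)
Alpha-equivalence: compare structure up to binder renaming.
Result: True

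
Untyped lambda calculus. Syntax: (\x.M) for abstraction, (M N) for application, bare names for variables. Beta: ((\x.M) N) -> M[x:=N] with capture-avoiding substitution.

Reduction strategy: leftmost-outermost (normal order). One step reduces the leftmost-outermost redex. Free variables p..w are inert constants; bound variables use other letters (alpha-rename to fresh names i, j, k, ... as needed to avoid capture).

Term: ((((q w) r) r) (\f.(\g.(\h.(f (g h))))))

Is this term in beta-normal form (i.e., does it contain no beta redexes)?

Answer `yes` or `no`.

Answer: yes

Derivation:
Term: ((((q w) r) r) (\f.(\g.(\h.(f (g h))))))
No beta redexes found.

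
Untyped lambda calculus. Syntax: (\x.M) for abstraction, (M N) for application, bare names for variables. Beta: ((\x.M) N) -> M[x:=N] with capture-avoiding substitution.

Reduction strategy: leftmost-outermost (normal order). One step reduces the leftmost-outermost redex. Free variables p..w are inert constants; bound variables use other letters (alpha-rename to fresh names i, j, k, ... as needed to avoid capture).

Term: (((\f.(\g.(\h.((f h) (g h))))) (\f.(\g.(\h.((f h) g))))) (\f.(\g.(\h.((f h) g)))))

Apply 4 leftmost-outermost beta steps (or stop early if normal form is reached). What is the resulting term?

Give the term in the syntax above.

Step 0: (((\f.(\g.(\h.((f h) (g h))))) (\f.(\g.(\h.((f h) g))))) (\f.(\g.(\h.((f h) g)))))
Step 1: ((\g.(\h.(((\f.(\g.(\h.((f h) g)))) h) (g h)))) (\f.(\g.(\h.((f h) g)))))
Step 2: (\h.(((\f.(\g.(\h.((f h) g)))) h) ((\f.(\g.(\h.((f h) g)))) h)))
Step 3: (\h.((\g.(\i.((h i) g))) ((\f.(\g.(\h.((f h) g)))) h)))
Step 4: (\h.(\i.((h i) ((\f.(\g.(\h.((f h) g)))) h))))

Answer: (\h.(\i.((h i) ((\f.(\g.(\h.((f h) g)))) h))))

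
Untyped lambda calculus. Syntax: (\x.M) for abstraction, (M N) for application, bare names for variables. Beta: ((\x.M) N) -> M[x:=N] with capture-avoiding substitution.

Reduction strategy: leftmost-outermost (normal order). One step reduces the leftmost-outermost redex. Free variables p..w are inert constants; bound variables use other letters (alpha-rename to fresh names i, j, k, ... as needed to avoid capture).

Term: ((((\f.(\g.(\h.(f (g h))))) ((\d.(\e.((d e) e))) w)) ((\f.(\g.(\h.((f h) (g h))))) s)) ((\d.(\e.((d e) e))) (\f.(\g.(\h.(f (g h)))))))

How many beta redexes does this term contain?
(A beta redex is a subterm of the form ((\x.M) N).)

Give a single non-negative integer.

Term: ((((\f.(\g.(\h.(f (g h))))) ((\d.(\e.((d e) e))) w)) ((\f.(\g.(\h.((f h) (g h))))) s)) ((\d.(\e.((d e) e))) (\f.(\g.(\h.(f (g h)))))))
  Redex: ((\f.(\g.(\h.(f (g h))))) ((\d.(\e.((d e) e))) w))
  Redex: ((\d.(\e.((d e) e))) w)
  Redex: ((\f.(\g.(\h.((f h) (g h))))) s)
  Redex: ((\d.(\e.((d e) e))) (\f.(\g.(\h.(f (g h))))))
Total redexes: 4

Answer: 4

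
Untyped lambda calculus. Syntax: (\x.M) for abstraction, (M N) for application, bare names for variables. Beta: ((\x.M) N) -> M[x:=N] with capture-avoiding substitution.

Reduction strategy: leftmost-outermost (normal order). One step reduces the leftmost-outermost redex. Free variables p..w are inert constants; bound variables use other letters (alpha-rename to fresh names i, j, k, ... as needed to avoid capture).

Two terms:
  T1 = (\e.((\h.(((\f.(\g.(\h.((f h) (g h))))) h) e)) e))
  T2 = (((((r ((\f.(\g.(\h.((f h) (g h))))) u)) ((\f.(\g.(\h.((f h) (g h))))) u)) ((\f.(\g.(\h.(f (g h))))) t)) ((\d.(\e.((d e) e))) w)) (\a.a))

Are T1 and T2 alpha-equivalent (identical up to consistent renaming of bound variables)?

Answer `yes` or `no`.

Answer: no

Derivation:
Term 1: (\e.((\h.(((\f.(\g.(\h.((f h) (g h))))) h) e)) e))
Term 2: (((((r ((\f.(\g.(\h.((f h) (g h))))) u)) ((\f.(\g.(\h.((f h) (g h))))) u)) ((\f.(\g.(\h.(f (g h))))) t)) ((\d.(\e.((d e) e))) w)) (\a.a))
Alpha-equivalence: compare structure up to binder renaming.
Result: False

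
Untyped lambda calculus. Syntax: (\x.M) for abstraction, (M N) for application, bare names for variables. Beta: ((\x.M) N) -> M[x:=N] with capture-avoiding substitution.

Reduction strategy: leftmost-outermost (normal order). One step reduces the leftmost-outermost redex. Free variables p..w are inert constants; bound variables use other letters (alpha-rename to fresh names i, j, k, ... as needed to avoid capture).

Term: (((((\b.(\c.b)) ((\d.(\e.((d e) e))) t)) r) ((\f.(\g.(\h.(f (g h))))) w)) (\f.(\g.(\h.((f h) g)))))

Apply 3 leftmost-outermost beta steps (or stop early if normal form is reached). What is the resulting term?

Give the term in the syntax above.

Answer: (((\e.((t e) e)) ((\f.(\g.(\h.(f (g h))))) w)) (\f.(\g.(\h.((f h) g)))))

Derivation:
Step 0: (((((\b.(\c.b)) ((\d.(\e.((d e) e))) t)) r) ((\f.(\g.(\h.(f (g h))))) w)) (\f.(\g.(\h.((f h) g)))))
Step 1: ((((\c.((\d.(\e.((d e) e))) t)) r) ((\f.(\g.(\h.(f (g h))))) w)) (\f.(\g.(\h.((f h) g)))))
Step 2: ((((\d.(\e.((d e) e))) t) ((\f.(\g.(\h.(f (g h))))) w)) (\f.(\g.(\h.((f h) g)))))
Step 3: (((\e.((t e) e)) ((\f.(\g.(\h.(f (g h))))) w)) (\f.(\g.(\h.((f h) g)))))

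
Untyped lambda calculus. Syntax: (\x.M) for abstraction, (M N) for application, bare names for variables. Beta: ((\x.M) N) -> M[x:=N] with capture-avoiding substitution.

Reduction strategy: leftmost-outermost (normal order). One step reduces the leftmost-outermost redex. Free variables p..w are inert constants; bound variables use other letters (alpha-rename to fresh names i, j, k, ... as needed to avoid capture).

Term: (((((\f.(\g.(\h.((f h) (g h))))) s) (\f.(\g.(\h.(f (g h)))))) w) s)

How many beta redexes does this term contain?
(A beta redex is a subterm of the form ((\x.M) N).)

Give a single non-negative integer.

Term: (((((\f.(\g.(\h.((f h) (g h))))) s) (\f.(\g.(\h.(f (g h)))))) w) s)
  Redex: ((\f.(\g.(\h.((f h) (g h))))) s)
Total redexes: 1

Answer: 1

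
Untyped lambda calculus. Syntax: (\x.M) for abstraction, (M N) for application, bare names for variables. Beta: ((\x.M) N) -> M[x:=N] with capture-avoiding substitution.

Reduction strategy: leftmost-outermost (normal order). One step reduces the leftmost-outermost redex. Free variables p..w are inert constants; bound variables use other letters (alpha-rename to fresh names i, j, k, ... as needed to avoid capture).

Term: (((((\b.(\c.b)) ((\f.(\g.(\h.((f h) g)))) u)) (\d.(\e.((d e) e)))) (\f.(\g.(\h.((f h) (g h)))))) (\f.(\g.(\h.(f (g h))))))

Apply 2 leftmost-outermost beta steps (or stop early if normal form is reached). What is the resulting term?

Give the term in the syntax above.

Step 0: (((((\b.(\c.b)) ((\f.(\g.(\h.((f h) g)))) u)) (\d.(\e.((d e) e)))) (\f.(\g.(\h.((f h) (g h)))))) (\f.(\g.(\h.(f (g h))))))
Step 1: ((((\c.((\f.(\g.(\h.((f h) g)))) u)) (\d.(\e.((d e) e)))) (\f.(\g.(\h.((f h) (g h)))))) (\f.(\g.(\h.(f (g h))))))
Step 2: ((((\f.(\g.(\h.((f h) g)))) u) (\f.(\g.(\h.((f h) (g h)))))) (\f.(\g.(\h.(f (g h))))))

Answer: ((((\f.(\g.(\h.((f h) g)))) u) (\f.(\g.(\h.((f h) (g h)))))) (\f.(\g.(\h.(f (g h))))))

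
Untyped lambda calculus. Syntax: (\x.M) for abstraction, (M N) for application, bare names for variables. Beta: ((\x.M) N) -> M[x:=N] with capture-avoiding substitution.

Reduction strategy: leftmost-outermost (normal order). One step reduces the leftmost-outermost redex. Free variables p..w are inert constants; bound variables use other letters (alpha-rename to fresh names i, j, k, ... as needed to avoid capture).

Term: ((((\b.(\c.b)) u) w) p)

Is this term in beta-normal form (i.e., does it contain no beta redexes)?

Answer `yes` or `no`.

Answer: no

Derivation:
Term: ((((\b.(\c.b)) u) w) p)
Found 1 beta redex(es).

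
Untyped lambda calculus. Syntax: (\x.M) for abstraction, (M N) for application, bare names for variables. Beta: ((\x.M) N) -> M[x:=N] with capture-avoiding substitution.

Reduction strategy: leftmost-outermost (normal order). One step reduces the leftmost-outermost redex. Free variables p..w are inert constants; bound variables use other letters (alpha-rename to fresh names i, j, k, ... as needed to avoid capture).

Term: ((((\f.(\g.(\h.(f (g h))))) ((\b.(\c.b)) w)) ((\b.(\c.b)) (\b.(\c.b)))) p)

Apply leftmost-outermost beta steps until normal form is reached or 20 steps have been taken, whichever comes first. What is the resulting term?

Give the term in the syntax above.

Answer: w

Derivation:
Step 0: ((((\f.(\g.(\h.(f (g h))))) ((\b.(\c.b)) w)) ((\b.(\c.b)) (\b.(\c.b)))) p)
Step 1: (((\g.(\h.(((\b.(\c.b)) w) (g h)))) ((\b.(\c.b)) (\b.(\c.b)))) p)
Step 2: ((\h.(((\b.(\c.b)) w) (((\b.(\c.b)) (\b.(\c.b))) h))) p)
Step 3: (((\b.(\c.b)) w) (((\b.(\c.b)) (\b.(\c.b))) p))
Step 4: ((\c.w) (((\b.(\c.b)) (\b.(\c.b))) p))
Step 5: w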